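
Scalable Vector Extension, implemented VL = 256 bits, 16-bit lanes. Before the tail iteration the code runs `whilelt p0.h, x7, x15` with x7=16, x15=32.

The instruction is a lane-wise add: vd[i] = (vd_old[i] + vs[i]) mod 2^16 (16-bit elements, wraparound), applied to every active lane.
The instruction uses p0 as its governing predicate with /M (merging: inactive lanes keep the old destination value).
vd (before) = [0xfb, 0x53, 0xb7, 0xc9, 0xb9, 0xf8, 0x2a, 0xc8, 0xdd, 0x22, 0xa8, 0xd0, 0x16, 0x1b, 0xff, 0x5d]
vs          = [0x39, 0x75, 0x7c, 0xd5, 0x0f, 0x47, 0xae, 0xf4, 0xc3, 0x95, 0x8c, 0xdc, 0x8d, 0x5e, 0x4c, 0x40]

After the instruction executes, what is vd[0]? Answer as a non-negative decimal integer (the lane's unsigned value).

vd[0] = 308

lane count: 256 div 16 = 16
active while 16+j < 32, i.e. j ∈ [0,16) capped at 16 ⇒ 16
vd[0] add(0xfb,0x39) -> 0x134
vd[1] add(0x53,0x75) -> 0xc8
vd[2] add(0xb7,0x7c) -> 0x133
vd[3] add(0xc9,0xd5) -> 0x19e
vd[4] add(0xb9,0x0f) -> 0xc8
vd[5] add(0xf8,0x47) -> 0x13f
vd[6] add(0x2a,0xae) -> 0xd8
vd[7] add(0xc8,0xf4) -> 0x1bc
vd[8] add(0xdd,0xc3) -> 0x1a0
vd[9] add(0x22,0x95) -> 0xb7
vd[10] add(0xa8,0x8c) -> 0x134
vd[11] add(0xd0,0xdc) -> 0x1ac
vd[12] add(0x16,0x8d) -> 0xa3
vd[13] add(0x1b,0x5e) -> 0x79
vd[14] add(0xff,0x4c) -> 0x14b
vd[15] add(0x5d,0x40) -> 0x9d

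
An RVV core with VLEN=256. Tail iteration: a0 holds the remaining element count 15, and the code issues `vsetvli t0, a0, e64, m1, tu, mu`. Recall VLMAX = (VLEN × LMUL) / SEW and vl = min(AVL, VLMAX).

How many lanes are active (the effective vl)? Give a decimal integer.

vl = 4

VLMAX = (256 × 1) / 64 = 4 lanes
AVL=15 > VLMAX=4, so vl = 4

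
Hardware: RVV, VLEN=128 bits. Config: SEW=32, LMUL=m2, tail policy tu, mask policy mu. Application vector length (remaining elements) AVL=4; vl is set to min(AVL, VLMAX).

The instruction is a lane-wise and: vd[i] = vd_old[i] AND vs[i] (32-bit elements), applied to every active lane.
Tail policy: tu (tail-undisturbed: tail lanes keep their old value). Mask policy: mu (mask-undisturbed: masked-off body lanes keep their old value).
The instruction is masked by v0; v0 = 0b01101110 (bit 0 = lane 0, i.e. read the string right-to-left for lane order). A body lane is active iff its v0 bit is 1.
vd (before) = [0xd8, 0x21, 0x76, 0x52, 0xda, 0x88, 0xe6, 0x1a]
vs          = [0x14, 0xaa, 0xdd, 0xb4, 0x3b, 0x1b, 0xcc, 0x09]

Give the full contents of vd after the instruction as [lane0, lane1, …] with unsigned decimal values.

vd = [216, 32, 84, 16, 218, 136, 230, 26]

lanes per group: 128·2/32 = 8
AVL=4 ≤ VLMAX=8, so vl = 4
[0] mask-off/keep = 0xd8
[1] and(0x21,0xaa) = 0x20
[2] and(0x76,0xdd) = 0x54
[3] and(0x52,0xb4) = 0x10
[4] tail/keep = 0xda
[5] tail/keep = 0x88
[6] tail/keep = 0xe6
[7] tail/keep = 0x1a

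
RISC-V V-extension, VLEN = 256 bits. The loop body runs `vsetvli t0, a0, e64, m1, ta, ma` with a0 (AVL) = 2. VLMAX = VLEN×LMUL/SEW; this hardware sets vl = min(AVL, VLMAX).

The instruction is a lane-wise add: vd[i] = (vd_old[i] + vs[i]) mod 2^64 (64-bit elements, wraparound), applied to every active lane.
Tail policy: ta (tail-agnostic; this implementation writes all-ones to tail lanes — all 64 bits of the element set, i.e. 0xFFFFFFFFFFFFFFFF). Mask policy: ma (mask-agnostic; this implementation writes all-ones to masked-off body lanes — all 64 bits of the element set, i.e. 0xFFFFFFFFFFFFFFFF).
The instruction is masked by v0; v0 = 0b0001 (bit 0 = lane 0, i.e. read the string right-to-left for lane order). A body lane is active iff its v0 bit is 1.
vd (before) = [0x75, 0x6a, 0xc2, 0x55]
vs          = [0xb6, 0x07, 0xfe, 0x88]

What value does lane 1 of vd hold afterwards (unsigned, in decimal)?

VLMAX = VLEN×LMUL/SEW = 256×1/64 = 4
vl = min(AVL, VLMAX) = min(2, 4) = 2
lane  0: add(0x75,0xb6) ⇒ 0x12b
lane  1: mask-off/ones ⇒ 0xffffffffffffffff
lane  2: tail/ones ⇒ 0xffffffffffffffff
lane  3: tail/ones ⇒ 0xffffffffffffffff

vd[1] = 18446744073709551615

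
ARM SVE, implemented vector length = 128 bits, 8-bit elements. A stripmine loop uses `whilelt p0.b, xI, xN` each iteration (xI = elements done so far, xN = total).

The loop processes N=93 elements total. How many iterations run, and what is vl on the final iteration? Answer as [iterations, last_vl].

[iterations, last_vl] = [6, 13]

128-bit reg / 8-bit elem → 16 lanes
93 elements at 16/iter → 6 passes, remainder 13 on the last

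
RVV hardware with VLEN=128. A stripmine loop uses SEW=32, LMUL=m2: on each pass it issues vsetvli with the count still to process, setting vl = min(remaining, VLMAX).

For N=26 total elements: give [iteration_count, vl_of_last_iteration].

VLMAX = VLEN×LMUL/SEW = 128×2/32 = 8
26 elements at 8/iter → 4 passes, remainder 2 on the last

[iterations, last_vl] = [4, 2]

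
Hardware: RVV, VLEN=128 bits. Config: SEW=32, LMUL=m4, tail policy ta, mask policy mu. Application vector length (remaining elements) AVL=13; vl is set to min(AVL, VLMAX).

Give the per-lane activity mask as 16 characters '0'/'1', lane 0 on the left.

lanes per group: 128·4/32 = 16
vl = min(AVL, VLMAX) = min(13, 16) = 13
bits (lane 0 leftmost): 1111111111111000

predicate = 1111111111111000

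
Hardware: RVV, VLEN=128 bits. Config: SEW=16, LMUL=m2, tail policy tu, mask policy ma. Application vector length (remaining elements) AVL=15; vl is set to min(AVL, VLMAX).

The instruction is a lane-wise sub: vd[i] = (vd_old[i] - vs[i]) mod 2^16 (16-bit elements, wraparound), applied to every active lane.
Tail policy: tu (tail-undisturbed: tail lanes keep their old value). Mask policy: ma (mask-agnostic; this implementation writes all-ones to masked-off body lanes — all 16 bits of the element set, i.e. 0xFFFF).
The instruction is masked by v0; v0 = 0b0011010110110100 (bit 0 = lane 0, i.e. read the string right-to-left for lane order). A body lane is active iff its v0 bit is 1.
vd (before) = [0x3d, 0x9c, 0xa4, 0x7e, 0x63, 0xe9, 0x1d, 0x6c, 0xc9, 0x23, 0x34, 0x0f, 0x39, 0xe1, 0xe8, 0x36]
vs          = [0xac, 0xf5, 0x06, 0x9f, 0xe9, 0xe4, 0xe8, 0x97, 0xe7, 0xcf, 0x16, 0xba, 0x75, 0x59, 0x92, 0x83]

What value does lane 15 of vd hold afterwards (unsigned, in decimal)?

vd[15] = 54

VLMAX = (128 × 2) / 16 = 16 lanes
vl = min(AVL, VLMAX) = min(15, 16) = 15
  i=0: mask-off/ones → 65535
  i=1: mask-off/ones → 65535
  i=2: sub(0xa4,0x06) → 158
  i=3: mask-off/ones → 65535
  i=4: sub(0x63,0xe9) → 65402
  i=5: sub(0xe9,0xe4) → 5
  i=6: mask-off/ones → 65535
  i=7: sub(0x6c,0x97) → 65493
  i=8: sub(0xc9,0xe7) → 65506
  i=9: mask-off/ones → 65535
  i=10: sub(0x34,0x16) → 30
  i=11: mask-off/ones → 65535
  i=12: sub(0x39,0x75) → 65476
  i=13: sub(0xe1,0x59) → 136
  i=14: mask-off/ones → 65535
  i=15: tail/keep → 54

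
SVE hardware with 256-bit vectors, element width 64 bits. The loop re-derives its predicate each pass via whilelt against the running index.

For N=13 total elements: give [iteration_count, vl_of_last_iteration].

register lanes = 256/64 = 4
iterations = ceil(13/4) = 4; final-pass vl = 1

[iterations, last_vl] = [4, 1]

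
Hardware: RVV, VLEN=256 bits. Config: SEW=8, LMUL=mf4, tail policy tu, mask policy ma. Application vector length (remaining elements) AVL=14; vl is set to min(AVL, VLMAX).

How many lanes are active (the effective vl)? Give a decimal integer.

vl = 8

lanes per group: 256·1/4/8 = 8
AVL=14 > VLMAX=8, so vl = 8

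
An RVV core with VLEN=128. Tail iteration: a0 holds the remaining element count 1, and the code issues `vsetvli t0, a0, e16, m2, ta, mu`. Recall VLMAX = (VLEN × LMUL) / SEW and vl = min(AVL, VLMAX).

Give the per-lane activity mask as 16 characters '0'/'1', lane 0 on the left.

predicate = 1000000000000000

VLMAX = VLEN×LMUL/SEW = 128×2/16 = 16
AVL=1 ≤ VLMAX=16, so vl = 1
bits (lane 0 leftmost): 1000000000000000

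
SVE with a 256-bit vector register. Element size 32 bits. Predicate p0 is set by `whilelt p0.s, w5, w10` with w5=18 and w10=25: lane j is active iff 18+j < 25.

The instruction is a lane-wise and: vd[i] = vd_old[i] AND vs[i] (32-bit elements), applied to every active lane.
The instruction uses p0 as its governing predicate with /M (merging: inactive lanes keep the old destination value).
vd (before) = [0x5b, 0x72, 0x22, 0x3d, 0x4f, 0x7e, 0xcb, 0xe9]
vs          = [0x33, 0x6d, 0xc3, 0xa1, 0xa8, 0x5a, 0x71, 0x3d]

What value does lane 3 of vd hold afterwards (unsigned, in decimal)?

vd[3] = 33

register lanes = 256/32 = 8
whilelt: lane j active iff 18+j < 25 → j < 7 → 7 active
  i=0: and(0x5b,0x33) → 19
  i=1: and(0x72,0x6d) → 96
  i=2: and(0x22,0xc3) → 2
  i=3: and(0x3d,0xa1) → 33
  i=4: and(0x4f,0xa8) → 8
  i=5: and(0x7e,0x5a) → 90
  i=6: and(0xcb,0x71) → 65
  i=7: tail/keep → 233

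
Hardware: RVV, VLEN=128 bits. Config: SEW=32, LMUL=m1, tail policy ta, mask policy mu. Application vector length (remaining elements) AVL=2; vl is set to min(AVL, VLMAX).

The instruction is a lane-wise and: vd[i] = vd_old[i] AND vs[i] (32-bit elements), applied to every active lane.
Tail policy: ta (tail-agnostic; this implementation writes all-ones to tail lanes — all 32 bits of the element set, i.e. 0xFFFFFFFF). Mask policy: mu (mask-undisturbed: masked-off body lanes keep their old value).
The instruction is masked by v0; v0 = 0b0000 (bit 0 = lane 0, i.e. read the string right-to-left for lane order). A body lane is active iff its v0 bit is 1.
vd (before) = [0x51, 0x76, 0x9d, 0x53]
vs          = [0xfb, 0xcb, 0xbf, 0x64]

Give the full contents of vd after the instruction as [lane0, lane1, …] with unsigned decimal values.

vd = [81, 118, 4294967295, 4294967295]

VLMAX = VLEN×LMUL/SEW = 128×1/32 = 4
vl = min(AVL, VLMAX) = min(2, 4) = 2
[0] mask-off/keep = 0x51
[1] mask-off/keep = 0x76
[2] tail/ones = 0xffffffff
[3] tail/ones = 0xffffffff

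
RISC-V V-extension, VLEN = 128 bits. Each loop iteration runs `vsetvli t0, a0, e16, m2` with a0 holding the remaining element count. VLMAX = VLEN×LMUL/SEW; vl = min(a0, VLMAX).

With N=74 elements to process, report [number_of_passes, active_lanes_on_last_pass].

VLMAX = VLEN×LMUL/SEW = 128×2/16 = 16
74 elements at 16/iter → 5 passes, remainder 10 on the last

[iterations, last_vl] = [5, 10]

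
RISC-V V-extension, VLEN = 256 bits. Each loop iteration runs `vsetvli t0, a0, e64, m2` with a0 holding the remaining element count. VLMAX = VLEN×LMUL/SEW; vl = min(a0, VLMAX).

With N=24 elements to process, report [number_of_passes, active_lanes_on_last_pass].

VLMAX = (256 × 2) / 64 = 8 lanes
iterations = ceil(24/8) = 3; final-pass vl = 8

[iterations, last_vl] = [3, 8]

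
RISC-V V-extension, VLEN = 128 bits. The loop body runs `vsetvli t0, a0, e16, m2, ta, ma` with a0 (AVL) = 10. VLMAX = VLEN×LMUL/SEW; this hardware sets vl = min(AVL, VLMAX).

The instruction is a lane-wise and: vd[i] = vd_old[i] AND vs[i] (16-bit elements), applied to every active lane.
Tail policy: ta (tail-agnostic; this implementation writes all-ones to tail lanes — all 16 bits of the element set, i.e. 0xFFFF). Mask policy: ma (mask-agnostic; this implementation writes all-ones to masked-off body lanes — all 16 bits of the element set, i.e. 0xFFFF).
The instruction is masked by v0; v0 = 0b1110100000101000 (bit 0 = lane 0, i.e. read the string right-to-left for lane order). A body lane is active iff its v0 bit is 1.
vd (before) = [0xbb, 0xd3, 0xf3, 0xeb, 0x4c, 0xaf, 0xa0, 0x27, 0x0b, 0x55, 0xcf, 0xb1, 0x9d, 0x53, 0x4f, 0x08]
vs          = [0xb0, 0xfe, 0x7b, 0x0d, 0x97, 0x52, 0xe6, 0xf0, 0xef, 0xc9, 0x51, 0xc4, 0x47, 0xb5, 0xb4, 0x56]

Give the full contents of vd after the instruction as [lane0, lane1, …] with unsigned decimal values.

VLMAX = VLEN×LMUL/SEW = 128×2/16 = 16
vl = min(AVL, VLMAX) = min(10, 16) = 10
[0] mask-off/ones = 0xffff
[1] mask-off/ones = 0xffff
[2] mask-off/ones = 0xffff
[3] and(0xeb,0x0d) = 0x09
[4] mask-off/ones = 0xffff
[5] and(0xaf,0x52) = 0x02
[6] mask-off/ones = 0xffff
[7] mask-off/ones = 0xffff
[8] mask-off/ones = 0xffff
[9] mask-off/ones = 0xffff
[10] tail/ones = 0xffff
[11] tail/ones = 0xffff
[12] tail/ones = 0xffff
[13] tail/ones = 0xffff
[14] tail/ones = 0xffff
[15] tail/ones = 0xffff

vd = [65535, 65535, 65535, 9, 65535, 2, 65535, 65535, 65535, 65535, 65535, 65535, 65535, 65535, 65535, 65535]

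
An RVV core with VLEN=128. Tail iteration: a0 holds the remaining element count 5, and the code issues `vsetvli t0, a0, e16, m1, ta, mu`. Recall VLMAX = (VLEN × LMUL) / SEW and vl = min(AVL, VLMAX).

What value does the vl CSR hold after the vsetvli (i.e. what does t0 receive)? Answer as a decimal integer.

VLMAX = VLEN×LMUL/SEW = 128×1/16 = 8
vl ← min(5, 8) = 5

vl = 5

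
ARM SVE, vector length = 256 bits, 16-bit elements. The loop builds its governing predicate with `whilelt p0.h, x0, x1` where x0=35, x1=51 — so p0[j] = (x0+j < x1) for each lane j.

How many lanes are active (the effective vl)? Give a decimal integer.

vl = 16

256-bit reg / 16-bit elem → 16 lanes
p0[j] = (35+j < 51); true for j=0..15 → 16 lanes set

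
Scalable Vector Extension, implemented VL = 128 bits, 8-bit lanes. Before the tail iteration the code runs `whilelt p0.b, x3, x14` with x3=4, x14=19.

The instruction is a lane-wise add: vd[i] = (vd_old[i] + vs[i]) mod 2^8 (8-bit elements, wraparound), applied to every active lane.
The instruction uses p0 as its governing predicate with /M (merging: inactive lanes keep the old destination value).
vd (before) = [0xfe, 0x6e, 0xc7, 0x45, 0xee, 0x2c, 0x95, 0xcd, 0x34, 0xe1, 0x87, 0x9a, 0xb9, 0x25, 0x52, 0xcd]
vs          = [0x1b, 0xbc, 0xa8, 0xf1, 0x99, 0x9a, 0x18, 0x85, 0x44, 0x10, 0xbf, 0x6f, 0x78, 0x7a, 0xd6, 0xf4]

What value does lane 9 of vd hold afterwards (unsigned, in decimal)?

lane count: 128 div 8 = 16
whilelt: lane j active iff 4+j < 19 → j < 15 → 15 active
[0] add(0xfe,0x1b) = 0x19
[1] add(0x6e,0xbc) = 0x2a
[2] add(0xc7,0xa8) = 0x6f
[3] add(0x45,0xf1) = 0x36
[4] add(0xee,0x99) = 0x87
[5] add(0x2c,0x9a) = 0xc6
[6] add(0x95,0x18) = 0xad
[7] add(0xcd,0x85) = 0x52
[8] add(0x34,0x44) = 0x78
[9] add(0xe1,0x10) = 0xf1
[10] add(0x87,0xbf) = 0x46
[11] add(0x9a,0x6f) = 0x09
[12] add(0xb9,0x78) = 0x31
[13] add(0x25,0x7a) = 0x9f
[14] add(0x52,0xd6) = 0x28
[15] tail/keep = 0xcd

vd[9] = 241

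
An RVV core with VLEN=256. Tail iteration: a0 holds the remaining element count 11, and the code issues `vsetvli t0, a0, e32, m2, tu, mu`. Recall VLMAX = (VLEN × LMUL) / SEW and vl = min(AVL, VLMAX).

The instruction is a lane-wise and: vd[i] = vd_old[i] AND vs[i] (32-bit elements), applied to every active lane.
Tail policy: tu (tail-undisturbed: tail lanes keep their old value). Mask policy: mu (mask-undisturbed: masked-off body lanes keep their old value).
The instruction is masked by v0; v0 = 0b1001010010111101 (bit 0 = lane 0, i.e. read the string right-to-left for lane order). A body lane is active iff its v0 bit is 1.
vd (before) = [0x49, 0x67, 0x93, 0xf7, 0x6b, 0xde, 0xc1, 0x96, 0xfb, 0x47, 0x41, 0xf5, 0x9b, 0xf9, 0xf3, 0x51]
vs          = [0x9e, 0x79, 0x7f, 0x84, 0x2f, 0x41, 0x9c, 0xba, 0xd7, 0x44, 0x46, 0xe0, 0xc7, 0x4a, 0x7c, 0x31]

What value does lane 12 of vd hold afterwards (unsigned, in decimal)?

vd[12] = 155

VLMAX = VLEN×LMUL/SEW = 256×2/32 = 16
AVL=11 ≤ VLMAX=16, so vl = 11
vd[0] and(0x49,0x9e) -> 0x08
vd[1] mask-off/keep -> 0x67
vd[2] and(0x93,0x7f) -> 0x13
vd[3] and(0xf7,0x84) -> 0x84
vd[4] and(0x6b,0x2f) -> 0x2b
vd[5] and(0xde,0x41) -> 0x40
vd[6] mask-off/keep -> 0xc1
vd[7] and(0x96,0xba) -> 0x92
vd[8] mask-off/keep -> 0xfb
vd[9] mask-off/keep -> 0x47
vd[10] and(0x41,0x46) -> 0x40
vd[11] tail/keep -> 0xf5
vd[12] tail/keep -> 0x9b
vd[13] tail/keep -> 0xf9
vd[14] tail/keep -> 0xf3
vd[15] tail/keep -> 0x51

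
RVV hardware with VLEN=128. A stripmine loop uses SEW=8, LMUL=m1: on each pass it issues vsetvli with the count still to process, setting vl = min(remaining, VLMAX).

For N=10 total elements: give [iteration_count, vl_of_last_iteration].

VLMAX = VLEN×LMUL/SEW = 128×1/8 = 16
N=10: ⌈10/16⌉ = 1 iters; last vl = 10 − 0×16 = 10

[iterations, last_vl] = [1, 10]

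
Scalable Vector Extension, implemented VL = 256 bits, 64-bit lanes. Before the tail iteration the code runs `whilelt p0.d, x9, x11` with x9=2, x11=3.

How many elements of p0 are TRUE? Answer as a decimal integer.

vl = 1

lane count: 256 div 64 = 4
active while 2+j < 3, i.e. j ∈ [0,1) capped at 4 ⇒ 1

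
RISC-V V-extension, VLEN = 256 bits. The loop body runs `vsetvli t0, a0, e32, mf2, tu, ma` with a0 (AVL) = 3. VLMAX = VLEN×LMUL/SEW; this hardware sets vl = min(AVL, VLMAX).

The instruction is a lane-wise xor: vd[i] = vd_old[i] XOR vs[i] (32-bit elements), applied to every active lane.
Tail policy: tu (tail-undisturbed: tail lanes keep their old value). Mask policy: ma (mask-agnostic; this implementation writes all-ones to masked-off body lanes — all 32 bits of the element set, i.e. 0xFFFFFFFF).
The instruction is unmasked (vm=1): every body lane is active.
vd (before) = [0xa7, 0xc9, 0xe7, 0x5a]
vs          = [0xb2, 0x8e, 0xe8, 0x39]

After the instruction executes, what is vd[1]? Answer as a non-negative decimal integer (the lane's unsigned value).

VLMAX = VLEN×LMUL/SEW = 256×1/2/32 = 4
vl = min(AVL, VLMAX) = min(3, 4) = 3
  i=0: xor(0xa7,0xb2) → 21
  i=1: xor(0xc9,0x8e) → 71
  i=2: xor(0xe7,0xe8) → 15
  i=3: tail/keep → 90

vd[1] = 71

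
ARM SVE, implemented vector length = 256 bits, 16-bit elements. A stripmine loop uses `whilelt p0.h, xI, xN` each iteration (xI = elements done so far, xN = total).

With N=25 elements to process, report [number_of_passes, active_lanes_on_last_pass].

[iterations, last_vl] = [2, 9]

register lanes = 256/16 = 16
25 elements at 16/iter → 2 passes, remainder 9 on the last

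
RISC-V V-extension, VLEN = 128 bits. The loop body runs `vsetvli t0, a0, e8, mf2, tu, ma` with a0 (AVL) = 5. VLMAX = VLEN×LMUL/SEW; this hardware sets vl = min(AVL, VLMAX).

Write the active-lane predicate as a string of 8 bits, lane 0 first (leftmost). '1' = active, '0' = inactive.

lanes per group: 128·1/2/8 = 8
vl = min(AVL, VLMAX) = min(5, 8) = 5
bits (lane 0 leftmost): 11111000

predicate = 11111000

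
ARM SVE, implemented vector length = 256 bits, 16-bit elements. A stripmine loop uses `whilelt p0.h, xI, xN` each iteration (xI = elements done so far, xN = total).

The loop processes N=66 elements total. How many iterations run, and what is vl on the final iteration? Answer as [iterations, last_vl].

[iterations, last_vl] = [5, 2]

register lanes = 256/16 = 16
N=66: ⌈66/16⌉ = 5 iters; last vl = 66 − 4×16 = 2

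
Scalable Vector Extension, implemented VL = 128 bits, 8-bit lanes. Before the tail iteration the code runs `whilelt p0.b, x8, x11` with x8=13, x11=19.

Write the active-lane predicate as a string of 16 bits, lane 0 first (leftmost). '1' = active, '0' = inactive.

predicate = 1111110000000000

register lanes = 128/8 = 16
whilelt: lane j active iff 13+j < 19 → j < 6 → 6 active
bits (lane 0 leftmost): 1111110000000000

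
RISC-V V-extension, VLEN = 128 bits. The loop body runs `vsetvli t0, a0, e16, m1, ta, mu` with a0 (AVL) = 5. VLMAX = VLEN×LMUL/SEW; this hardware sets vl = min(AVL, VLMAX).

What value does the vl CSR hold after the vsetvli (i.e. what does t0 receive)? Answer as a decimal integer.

VLMAX = VLEN×LMUL/SEW = 128×1/16 = 8
AVL=5 ≤ VLMAX=8, so vl = 5

vl = 5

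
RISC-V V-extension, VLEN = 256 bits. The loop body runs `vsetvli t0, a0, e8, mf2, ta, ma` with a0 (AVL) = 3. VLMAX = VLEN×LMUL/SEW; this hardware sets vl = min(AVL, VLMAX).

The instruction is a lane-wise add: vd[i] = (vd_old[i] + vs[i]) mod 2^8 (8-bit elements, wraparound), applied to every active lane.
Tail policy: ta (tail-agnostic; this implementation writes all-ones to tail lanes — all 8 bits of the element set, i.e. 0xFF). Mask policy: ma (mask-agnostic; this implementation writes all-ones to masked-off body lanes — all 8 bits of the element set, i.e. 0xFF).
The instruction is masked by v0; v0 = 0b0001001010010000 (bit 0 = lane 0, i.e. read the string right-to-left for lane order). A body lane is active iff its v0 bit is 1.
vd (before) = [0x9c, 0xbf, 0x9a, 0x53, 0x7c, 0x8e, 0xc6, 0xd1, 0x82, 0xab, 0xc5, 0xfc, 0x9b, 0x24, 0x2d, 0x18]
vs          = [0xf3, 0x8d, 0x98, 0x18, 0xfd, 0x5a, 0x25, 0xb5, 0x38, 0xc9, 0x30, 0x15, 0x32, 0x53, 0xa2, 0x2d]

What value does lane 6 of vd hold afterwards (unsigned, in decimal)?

VLMAX = (256 × 1/2) / 8 = 16 lanes
AVL=3 ≤ VLMAX=16, so vl = 3
[0] mask-off/ones = 0xff
[1] mask-off/ones = 0xff
[2] mask-off/ones = 0xff
[3] tail/ones = 0xff
[4] tail/ones = 0xff
[5] tail/ones = 0xff
[6] tail/ones = 0xff
[7] tail/ones = 0xff
[8] tail/ones = 0xff
[9] tail/ones = 0xff
[10] tail/ones = 0xff
[11] tail/ones = 0xff
[12] tail/ones = 0xff
[13] tail/ones = 0xff
[14] tail/ones = 0xff
[15] tail/ones = 0xff

vd[6] = 255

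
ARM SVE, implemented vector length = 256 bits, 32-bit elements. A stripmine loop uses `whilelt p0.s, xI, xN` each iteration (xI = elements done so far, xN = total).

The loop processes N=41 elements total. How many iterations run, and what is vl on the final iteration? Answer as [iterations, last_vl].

[iterations, last_vl] = [6, 1]

lane count: 256 div 32 = 8
41 elements at 8/iter → 6 passes, remainder 1 on the last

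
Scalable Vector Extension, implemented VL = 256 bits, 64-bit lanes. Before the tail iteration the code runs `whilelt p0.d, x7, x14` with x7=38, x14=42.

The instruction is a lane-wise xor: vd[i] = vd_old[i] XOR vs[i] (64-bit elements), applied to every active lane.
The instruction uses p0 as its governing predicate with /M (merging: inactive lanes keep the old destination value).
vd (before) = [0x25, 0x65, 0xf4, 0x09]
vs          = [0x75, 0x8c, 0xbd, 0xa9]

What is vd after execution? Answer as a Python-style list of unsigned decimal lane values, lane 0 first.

register lanes = 256/64 = 4
active while 38+j < 42, i.e. j ∈ [0,4) capped at 4 ⇒ 4
lane  0: xor(0x25,0x75) ⇒ 0x50
lane  1: xor(0x65,0x8c) ⇒ 0xe9
lane  2: xor(0xf4,0xbd) ⇒ 0x49
lane  3: xor(0x09,0xa9) ⇒ 0xa0

vd = [80, 233, 73, 160]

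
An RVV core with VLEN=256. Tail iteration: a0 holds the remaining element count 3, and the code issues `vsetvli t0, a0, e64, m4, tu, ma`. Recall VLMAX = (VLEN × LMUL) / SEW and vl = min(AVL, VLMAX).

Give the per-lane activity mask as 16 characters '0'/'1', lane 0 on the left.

predicate = 1110000000000000

VLMAX = (256 × 4) / 64 = 16 lanes
AVL=3 ≤ VLMAX=16, so vl = 3
bits (lane 0 leftmost): 1110000000000000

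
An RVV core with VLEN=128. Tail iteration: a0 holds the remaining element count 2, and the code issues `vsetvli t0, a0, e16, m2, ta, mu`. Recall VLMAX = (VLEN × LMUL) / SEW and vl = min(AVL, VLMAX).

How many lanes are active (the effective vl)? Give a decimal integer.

vl = 2

lanes per group: 128·2/16 = 16
vl = min(AVL, VLMAX) = min(2, 16) = 2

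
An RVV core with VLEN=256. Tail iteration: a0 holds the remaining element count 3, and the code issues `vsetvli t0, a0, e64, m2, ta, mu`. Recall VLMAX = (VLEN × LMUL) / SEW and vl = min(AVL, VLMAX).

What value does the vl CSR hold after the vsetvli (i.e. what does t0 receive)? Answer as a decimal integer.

vl = 3

VLMAX = VLEN×LMUL/SEW = 256×2/64 = 8
vl ← min(3, 8) = 3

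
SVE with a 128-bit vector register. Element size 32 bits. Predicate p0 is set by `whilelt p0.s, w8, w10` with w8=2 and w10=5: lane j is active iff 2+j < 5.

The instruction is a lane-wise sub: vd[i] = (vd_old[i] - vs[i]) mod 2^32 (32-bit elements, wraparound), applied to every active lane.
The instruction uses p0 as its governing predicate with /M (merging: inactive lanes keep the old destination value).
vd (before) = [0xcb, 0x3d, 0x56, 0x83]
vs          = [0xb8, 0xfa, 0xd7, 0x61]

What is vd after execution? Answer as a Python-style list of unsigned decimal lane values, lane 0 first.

vd = [19, 4294967107, 4294967167, 131]

lane count: 128 div 32 = 4
p0[j] = (2+j < 5); true for j=0..2 → 3 lanes set
lane  0: sub(0xcb,0xb8) ⇒ 0x13
lane  1: sub(0x3d,0xfa) ⇒ 0xffffff43
lane  2: sub(0x56,0xd7) ⇒ 0xffffff7f
lane  3: tail/keep ⇒ 0x83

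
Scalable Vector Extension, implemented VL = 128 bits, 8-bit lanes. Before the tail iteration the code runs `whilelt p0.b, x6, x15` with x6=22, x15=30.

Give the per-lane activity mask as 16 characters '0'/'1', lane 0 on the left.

predicate = 1111111100000000

lane count: 128 div 8 = 16
active while 22+j < 30, i.e. j ∈ [0,8) capped at 16 ⇒ 8
bits (lane 0 leftmost): 1111111100000000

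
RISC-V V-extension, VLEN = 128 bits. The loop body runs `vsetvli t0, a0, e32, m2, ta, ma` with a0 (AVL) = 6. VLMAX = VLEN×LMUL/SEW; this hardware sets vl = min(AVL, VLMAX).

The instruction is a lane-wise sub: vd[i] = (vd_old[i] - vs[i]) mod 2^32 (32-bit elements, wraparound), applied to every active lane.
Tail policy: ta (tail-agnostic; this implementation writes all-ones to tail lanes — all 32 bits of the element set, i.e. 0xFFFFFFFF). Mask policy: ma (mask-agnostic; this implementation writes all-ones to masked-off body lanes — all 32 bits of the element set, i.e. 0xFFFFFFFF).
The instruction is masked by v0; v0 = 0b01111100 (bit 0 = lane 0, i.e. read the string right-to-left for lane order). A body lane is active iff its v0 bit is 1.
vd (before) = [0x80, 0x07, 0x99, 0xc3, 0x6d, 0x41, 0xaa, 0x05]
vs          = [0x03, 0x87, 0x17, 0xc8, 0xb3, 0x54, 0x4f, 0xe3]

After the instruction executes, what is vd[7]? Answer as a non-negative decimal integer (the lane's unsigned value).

VLMAX = (128 × 2) / 32 = 8 lanes
vl ← min(6, 8) = 6
lane  0: mask-off/ones ⇒ 0xffffffff
lane  1: mask-off/ones ⇒ 0xffffffff
lane  2: sub(0x99,0x17) ⇒ 0x82
lane  3: sub(0xc3,0xc8) ⇒ 0xfffffffb
lane  4: sub(0x6d,0xb3) ⇒ 0xffffffba
lane  5: sub(0x41,0x54) ⇒ 0xffffffed
lane  6: tail/ones ⇒ 0xffffffff
lane  7: tail/ones ⇒ 0xffffffff

vd[7] = 4294967295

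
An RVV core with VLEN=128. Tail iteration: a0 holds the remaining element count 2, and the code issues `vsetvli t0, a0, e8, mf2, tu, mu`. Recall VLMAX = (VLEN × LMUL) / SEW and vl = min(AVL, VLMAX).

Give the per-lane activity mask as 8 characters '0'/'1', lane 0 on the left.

VLMAX = VLEN×LMUL/SEW = 128×1/2/8 = 8
vl = min(AVL, VLMAX) = min(2, 8) = 2
bits (lane 0 leftmost): 11000000

predicate = 11000000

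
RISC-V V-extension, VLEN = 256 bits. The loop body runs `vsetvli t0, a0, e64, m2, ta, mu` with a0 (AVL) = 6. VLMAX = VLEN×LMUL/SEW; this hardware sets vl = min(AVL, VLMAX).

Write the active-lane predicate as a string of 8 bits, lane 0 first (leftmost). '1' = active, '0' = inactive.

predicate = 11111100

VLMAX = (256 × 2) / 64 = 8 lanes
AVL=6 ≤ VLMAX=8, so vl = 6
bits (lane 0 leftmost): 11111100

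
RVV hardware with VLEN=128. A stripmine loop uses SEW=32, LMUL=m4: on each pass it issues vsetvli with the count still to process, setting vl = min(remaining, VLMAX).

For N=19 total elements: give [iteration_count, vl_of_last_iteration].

VLMAX = VLEN×LMUL/SEW = 128×4/32 = 16
iterations = ceil(19/16) = 2; final-pass vl = 3

[iterations, last_vl] = [2, 3]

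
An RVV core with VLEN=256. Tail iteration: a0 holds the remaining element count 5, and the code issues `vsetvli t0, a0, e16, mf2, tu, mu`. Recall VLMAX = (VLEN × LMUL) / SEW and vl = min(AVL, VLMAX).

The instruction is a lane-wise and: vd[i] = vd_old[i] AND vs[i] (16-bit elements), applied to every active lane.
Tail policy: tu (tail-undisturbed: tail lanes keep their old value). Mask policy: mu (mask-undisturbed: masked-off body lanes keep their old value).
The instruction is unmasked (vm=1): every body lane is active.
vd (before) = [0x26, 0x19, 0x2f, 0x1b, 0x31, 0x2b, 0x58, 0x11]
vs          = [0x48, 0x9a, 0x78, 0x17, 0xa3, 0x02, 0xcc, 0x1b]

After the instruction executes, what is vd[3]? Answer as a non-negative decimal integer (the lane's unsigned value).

vd[3] = 19

VLMAX = VLEN×LMUL/SEW = 256×1/2/16 = 8
vl = min(AVL, VLMAX) = min(5, 8) = 5
  i=0: and(0x26,0x48) → 0
  i=1: and(0x19,0x9a) → 24
  i=2: and(0x2f,0x78) → 40
  i=3: and(0x1b,0x17) → 19
  i=4: and(0x31,0xa3) → 33
  i=5: tail/keep → 43
  i=6: tail/keep → 88
  i=7: tail/keep → 17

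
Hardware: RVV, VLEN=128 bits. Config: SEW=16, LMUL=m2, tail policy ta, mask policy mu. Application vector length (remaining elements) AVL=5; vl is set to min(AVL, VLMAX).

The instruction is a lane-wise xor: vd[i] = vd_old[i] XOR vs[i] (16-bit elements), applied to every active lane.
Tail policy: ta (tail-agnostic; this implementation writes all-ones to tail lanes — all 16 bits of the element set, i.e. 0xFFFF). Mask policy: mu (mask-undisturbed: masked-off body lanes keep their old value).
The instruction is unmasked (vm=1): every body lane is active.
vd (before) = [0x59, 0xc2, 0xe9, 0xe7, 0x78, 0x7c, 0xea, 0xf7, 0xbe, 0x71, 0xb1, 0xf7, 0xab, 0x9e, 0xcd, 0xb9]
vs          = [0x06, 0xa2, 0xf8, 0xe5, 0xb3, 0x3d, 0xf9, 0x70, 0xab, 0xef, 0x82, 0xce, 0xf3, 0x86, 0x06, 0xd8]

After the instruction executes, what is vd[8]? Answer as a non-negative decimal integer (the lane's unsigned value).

lanes per group: 128·2/16 = 16
vl = min(AVL, VLMAX) = min(5, 16) = 5
[0] xor(0x59,0x06) = 0x5f
[1] xor(0xc2,0xa2) = 0x60
[2] xor(0xe9,0xf8) = 0x11
[3] xor(0xe7,0xe5) = 0x02
[4] xor(0x78,0xb3) = 0xcb
[5] tail/ones = 0xffff
[6] tail/ones = 0xffff
[7] tail/ones = 0xffff
[8] tail/ones = 0xffff
[9] tail/ones = 0xffff
[10] tail/ones = 0xffff
[11] tail/ones = 0xffff
[12] tail/ones = 0xffff
[13] tail/ones = 0xffff
[14] tail/ones = 0xffff
[15] tail/ones = 0xffff

vd[8] = 65535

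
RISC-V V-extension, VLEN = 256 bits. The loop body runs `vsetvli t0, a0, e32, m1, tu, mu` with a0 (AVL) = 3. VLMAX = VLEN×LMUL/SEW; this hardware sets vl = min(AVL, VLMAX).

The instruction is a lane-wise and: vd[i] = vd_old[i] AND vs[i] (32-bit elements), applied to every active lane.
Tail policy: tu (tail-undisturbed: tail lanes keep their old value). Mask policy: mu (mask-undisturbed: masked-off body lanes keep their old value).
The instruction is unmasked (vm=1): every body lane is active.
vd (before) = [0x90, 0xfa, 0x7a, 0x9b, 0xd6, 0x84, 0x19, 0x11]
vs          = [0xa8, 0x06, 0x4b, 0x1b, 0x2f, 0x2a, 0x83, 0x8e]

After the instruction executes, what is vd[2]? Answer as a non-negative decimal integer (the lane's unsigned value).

VLMAX = (256 × 1) / 32 = 8 lanes
vl = min(AVL, VLMAX) = min(3, 8) = 3
vd[0] and(0x90,0xa8) -> 0x80
vd[1] and(0xfa,0x06) -> 0x02
vd[2] and(0x7a,0x4b) -> 0x4a
vd[3] tail/keep -> 0x9b
vd[4] tail/keep -> 0xd6
vd[5] tail/keep -> 0x84
vd[6] tail/keep -> 0x19
vd[7] tail/keep -> 0x11

vd[2] = 74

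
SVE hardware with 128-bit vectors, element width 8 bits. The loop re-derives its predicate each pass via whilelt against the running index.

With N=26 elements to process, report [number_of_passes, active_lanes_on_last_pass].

[iterations, last_vl] = [2, 10]

register lanes = 128/8 = 16
N=26: ⌈26/16⌉ = 2 iters; last vl = 26 − 1×16 = 10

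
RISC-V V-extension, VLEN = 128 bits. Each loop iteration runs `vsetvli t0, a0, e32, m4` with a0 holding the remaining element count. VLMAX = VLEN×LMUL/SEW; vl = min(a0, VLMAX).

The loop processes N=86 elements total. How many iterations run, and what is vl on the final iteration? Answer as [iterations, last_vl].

[iterations, last_vl] = [6, 6]

lanes per group: 128·4/32 = 16
N=86: ⌈86/16⌉ = 6 iters; last vl = 86 − 5×16 = 6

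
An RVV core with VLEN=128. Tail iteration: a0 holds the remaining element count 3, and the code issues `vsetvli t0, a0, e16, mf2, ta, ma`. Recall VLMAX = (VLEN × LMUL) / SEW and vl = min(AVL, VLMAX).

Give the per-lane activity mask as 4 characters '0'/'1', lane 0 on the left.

predicate = 1110

VLMAX = (128 × 1/2) / 16 = 4 lanes
vl ← min(3, 4) = 3
bits (lane 0 leftmost): 1110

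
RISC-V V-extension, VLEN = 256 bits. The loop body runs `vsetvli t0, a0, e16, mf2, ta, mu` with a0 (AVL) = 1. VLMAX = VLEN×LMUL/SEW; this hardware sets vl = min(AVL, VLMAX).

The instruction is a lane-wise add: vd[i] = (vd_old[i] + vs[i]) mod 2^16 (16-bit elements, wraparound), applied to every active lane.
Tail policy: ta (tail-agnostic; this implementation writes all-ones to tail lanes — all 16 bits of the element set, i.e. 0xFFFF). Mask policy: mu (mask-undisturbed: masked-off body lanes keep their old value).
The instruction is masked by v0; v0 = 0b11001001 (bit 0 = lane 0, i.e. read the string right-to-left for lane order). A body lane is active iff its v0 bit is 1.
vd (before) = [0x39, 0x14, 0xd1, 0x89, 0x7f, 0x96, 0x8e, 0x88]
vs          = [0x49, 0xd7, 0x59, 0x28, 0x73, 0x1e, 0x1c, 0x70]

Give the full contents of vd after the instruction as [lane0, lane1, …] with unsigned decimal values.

VLMAX = VLEN×LMUL/SEW = 256×1/2/16 = 8
AVL=1 ≤ VLMAX=8, so vl = 1
lane  0: add(0x39,0x49) ⇒ 0x82
lane  1: tail/ones ⇒ 0xffff
lane  2: tail/ones ⇒ 0xffff
lane  3: tail/ones ⇒ 0xffff
lane  4: tail/ones ⇒ 0xffff
lane  5: tail/ones ⇒ 0xffff
lane  6: tail/ones ⇒ 0xffff
lane  7: tail/ones ⇒ 0xffff

vd = [130, 65535, 65535, 65535, 65535, 65535, 65535, 65535]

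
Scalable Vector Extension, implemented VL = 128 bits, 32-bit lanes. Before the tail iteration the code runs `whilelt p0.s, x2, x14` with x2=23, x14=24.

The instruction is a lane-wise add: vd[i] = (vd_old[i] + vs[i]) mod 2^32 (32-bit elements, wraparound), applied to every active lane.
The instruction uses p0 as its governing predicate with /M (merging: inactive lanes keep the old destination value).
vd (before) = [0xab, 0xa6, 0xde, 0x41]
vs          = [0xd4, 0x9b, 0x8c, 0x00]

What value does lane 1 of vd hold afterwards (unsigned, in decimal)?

vd[1] = 166

register lanes = 128/32 = 4
p0[j] = (23+j < 24); true for j=0..0 → 1 lanes set
vd[0] add(0xab,0xd4) -> 0x17f
vd[1] tail/keep -> 0xa6
vd[2] tail/keep -> 0xde
vd[3] tail/keep -> 0x41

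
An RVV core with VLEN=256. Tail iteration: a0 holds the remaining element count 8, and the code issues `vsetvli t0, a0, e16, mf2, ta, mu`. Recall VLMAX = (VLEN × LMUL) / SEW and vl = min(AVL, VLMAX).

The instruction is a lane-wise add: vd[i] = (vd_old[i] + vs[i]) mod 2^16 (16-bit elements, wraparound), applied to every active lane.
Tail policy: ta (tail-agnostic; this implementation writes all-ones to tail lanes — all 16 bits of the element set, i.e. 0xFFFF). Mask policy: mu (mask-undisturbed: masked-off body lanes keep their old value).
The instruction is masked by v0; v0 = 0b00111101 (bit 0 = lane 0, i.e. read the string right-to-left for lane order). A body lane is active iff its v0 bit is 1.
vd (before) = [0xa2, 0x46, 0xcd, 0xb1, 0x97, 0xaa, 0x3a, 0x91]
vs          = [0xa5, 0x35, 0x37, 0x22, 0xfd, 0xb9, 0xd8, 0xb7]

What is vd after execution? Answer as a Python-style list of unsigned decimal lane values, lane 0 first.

vd = [327, 70, 260, 211, 404, 355, 58, 145]

lanes per group: 256·1/2/16 = 8
AVL=8 ≤ VLMAX=8, so vl = 8
vd[0] add(0xa2,0xa5) -> 0x147
vd[1] mask-off/keep -> 0x46
vd[2] add(0xcd,0x37) -> 0x104
vd[3] add(0xb1,0x22) -> 0xd3
vd[4] add(0x97,0xfd) -> 0x194
vd[5] add(0xaa,0xb9) -> 0x163
vd[6] mask-off/keep -> 0x3a
vd[7] mask-off/keep -> 0x91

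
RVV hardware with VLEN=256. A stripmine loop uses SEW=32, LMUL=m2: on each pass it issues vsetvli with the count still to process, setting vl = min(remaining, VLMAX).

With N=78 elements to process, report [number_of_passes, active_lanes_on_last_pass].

[iterations, last_vl] = [5, 14]

lanes per group: 256·2/32 = 16
N=78: ⌈78/16⌉ = 5 iters; last vl = 78 − 4×16 = 14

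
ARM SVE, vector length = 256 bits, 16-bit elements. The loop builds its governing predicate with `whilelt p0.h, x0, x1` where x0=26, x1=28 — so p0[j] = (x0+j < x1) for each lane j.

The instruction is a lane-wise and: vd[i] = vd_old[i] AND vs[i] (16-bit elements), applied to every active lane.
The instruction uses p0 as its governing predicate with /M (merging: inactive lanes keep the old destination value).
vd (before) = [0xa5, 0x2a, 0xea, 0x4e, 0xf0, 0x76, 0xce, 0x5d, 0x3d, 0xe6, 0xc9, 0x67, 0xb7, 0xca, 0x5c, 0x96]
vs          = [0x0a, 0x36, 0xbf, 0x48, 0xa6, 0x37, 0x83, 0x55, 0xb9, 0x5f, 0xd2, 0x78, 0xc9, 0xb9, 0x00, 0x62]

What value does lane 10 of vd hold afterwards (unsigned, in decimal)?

vd[10] = 201

register lanes = 256/16 = 16
p0[j] = (26+j < 28); true for j=0..1 → 2 lanes set
[0] and(0xa5,0x0a) = 0x00
[1] and(0x2a,0x36) = 0x22
[2] tail/keep = 0xea
[3] tail/keep = 0x4e
[4] tail/keep = 0xf0
[5] tail/keep = 0x76
[6] tail/keep = 0xce
[7] tail/keep = 0x5d
[8] tail/keep = 0x3d
[9] tail/keep = 0xe6
[10] tail/keep = 0xc9
[11] tail/keep = 0x67
[12] tail/keep = 0xb7
[13] tail/keep = 0xca
[14] tail/keep = 0x5c
[15] tail/keep = 0x96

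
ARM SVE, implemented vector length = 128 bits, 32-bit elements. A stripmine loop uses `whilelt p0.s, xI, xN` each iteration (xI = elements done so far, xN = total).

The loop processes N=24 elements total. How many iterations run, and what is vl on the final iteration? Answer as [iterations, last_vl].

register lanes = 128/32 = 4
24 elements at 4/iter → 6 passes, remainder 4 on the last

[iterations, last_vl] = [6, 4]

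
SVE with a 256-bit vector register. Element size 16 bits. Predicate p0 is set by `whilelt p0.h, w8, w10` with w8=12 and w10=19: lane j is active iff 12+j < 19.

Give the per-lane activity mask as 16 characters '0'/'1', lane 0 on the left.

256-bit reg / 16-bit elem → 16 lanes
active while 12+j < 19, i.e. j ∈ [0,7) capped at 16 ⇒ 7
bits (lane 0 leftmost): 1111111000000000

predicate = 1111111000000000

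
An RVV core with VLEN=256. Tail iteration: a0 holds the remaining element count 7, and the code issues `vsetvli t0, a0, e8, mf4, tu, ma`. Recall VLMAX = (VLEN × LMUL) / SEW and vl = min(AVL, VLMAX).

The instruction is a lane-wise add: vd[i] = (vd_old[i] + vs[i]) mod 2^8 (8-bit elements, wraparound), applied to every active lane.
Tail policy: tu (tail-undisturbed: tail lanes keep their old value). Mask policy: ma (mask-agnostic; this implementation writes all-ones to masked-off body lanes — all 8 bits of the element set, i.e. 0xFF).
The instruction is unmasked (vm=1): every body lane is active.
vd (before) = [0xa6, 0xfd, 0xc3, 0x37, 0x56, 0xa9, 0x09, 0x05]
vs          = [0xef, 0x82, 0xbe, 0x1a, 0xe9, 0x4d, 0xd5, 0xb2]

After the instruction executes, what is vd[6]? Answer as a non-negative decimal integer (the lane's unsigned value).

lanes per group: 256·1/4/8 = 8
vl ← min(7, 8) = 7
lane  0: add(0xa6,0xef) ⇒ 0x95
lane  1: add(0xfd,0x82) ⇒ 0x7f
lane  2: add(0xc3,0xbe) ⇒ 0x81
lane  3: add(0x37,0x1a) ⇒ 0x51
lane  4: add(0x56,0xe9) ⇒ 0x3f
lane  5: add(0xa9,0x4d) ⇒ 0xf6
lane  6: add(0x09,0xd5) ⇒ 0xde
lane  7: tail/keep ⇒ 0x05

vd[6] = 222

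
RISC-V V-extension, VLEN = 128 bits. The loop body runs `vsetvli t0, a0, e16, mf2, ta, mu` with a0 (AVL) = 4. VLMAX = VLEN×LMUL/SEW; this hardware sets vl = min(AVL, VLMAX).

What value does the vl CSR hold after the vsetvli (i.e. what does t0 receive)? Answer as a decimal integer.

vl = 4

VLMAX = VLEN×LMUL/SEW = 128×1/2/16 = 4
vl ← min(4, 4) = 4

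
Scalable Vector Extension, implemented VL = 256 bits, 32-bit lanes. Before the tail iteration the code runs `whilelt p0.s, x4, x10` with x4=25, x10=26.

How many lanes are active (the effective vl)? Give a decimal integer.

256-bit reg / 32-bit elem → 8 lanes
active while 25+j < 26, i.e. j ∈ [0,1) capped at 8 ⇒ 1

vl = 1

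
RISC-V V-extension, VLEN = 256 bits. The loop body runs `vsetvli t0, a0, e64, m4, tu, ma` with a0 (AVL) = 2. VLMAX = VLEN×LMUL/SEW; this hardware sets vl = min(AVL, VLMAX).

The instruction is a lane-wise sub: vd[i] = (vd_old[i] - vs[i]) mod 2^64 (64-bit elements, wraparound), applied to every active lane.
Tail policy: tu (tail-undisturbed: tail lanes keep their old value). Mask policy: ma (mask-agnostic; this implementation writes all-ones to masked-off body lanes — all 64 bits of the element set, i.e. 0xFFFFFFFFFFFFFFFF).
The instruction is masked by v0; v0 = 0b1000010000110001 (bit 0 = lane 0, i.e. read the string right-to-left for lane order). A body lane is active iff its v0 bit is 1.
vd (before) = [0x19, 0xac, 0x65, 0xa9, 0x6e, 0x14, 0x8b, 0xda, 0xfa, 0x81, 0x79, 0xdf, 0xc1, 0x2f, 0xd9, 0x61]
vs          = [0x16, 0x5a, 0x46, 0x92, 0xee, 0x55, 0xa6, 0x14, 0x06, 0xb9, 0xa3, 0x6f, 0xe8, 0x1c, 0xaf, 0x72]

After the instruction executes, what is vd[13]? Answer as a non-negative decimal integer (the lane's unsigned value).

vd[13] = 47

VLMAX = (256 × 4) / 64 = 16 lanes
vl = min(AVL, VLMAX) = min(2, 16) = 2
  i=0: sub(0x19,0x16) → 3
  i=1: mask-off/ones → 18446744073709551615
  i=2: tail/keep → 101
  i=3: tail/keep → 169
  i=4: tail/keep → 110
  i=5: tail/keep → 20
  i=6: tail/keep → 139
  i=7: tail/keep → 218
  i=8: tail/keep → 250
  i=9: tail/keep → 129
  i=10: tail/keep → 121
  i=11: tail/keep → 223
  i=12: tail/keep → 193
  i=13: tail/keep → 47
  i=14: tail/keep → 217
  i=15: tail/keep → 97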